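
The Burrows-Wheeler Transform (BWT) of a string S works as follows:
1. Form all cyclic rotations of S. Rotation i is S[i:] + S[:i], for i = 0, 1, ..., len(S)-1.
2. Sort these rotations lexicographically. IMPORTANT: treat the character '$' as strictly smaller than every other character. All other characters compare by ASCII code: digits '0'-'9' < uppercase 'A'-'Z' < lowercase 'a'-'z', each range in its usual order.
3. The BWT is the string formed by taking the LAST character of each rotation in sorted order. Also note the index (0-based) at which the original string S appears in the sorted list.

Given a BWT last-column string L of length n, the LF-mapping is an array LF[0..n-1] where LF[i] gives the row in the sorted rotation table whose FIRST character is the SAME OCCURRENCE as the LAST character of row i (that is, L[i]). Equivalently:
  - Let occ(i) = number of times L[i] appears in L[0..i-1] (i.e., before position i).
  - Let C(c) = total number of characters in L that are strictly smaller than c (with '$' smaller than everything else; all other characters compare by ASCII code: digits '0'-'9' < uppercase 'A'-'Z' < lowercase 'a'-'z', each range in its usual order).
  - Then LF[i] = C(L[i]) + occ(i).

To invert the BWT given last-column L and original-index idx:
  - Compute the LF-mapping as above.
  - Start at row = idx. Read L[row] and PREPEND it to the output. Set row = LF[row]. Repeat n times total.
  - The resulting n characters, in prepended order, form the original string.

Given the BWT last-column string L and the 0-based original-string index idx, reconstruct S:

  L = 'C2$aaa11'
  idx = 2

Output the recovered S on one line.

Answer: 1aa21aC$

Derivation:
LF mapping: 4 3 0 5 6 7 1 2
Walk LF starting at row 2, prepending L[row]:
  step 1: row=2, L[2]='$', prepend. Next row=LF[2]=0
  step 2: row=0, L[0]='C', prepend. Next row=LF[0]=4
  step 3: row=4, L[4]='a', prepend. Next row=LF[4]=6
  step 4: row=6, L[6]='1', prepend. Next row=LF[6]=1
  step 5: row=1, L[1]='2', prepend. Next row=LF[1]=3
  step 6: row=3, L[3]='a', prepend. Next row=LF[3]=5
  step 7: row=5, L[5]='a', prepend. Next row=LF[5]=7
  step 8: row=7, L[7]='1', prepend. Next row=LF[7]=2
Reversed output: 1aa21aC$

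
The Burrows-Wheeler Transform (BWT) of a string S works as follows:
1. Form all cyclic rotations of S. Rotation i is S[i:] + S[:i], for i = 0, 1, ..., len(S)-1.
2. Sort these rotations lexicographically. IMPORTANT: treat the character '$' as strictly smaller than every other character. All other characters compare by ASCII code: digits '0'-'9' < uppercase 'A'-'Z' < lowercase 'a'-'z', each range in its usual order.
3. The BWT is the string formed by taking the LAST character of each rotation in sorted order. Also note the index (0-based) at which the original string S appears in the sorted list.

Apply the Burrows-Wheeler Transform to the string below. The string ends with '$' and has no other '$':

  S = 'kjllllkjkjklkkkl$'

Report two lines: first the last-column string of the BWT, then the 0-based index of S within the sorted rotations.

All 17 rotations (rotation i = S[i:]+S[:i]):
  rot[0] = kjllllkjkjklkkkl$
  rot[1] = jllllkjkjklkkkl$k
  rot[2] = llllkjkjklkkkl$kj
  rot[3] = lllkjkjklkkkl$kjl
  rot[4] = llkjkjklkkkl$kjll
  rot[5] = lkjkjklkkkl$kjlll
  rot[6] = kjkjklkkkl$kjllll
  rot[7] = jkjklkkkl$kjllllk
  rot[8] = kjklkkkl$kjllllkj
  rot[9] = jklkkkl$kjllllkjk
  rot[10] = klkkkl$kjllllkjkj
  rot[11] = lkkkl$kjllllkjkjk
  rot[12] = kkkl$kjllllkjkjkl
  rot[13] = kkl$kjllllkjkjklk
  rot[14] = kl$kjllllkjkjklkk
  rot[15] = l$kjllllkjkjklkkk
  rot[16] = $kjllllkjkjklkkkl
Sorted (with $ < everything):
  sorted[0] = $kjllllkjkjklkkkl  (last char: 'l')
  sorted[1] = jkjklkkkl$kjllllk  (last char: 'k')
  sorted[2] = jklkkkl$kjllllkjk  (last char: 'k')
  sorted[3] = jllllkjkjklkkkl$k  (last char: 'k')
  sorted[4] = kjkjklkkkl$kjllll  (last char: 'l')
  sorted[5] = kjklkkkl$kjllllkj  (last char: 'j')
  sorted[6] = kjllllkjkjklkkkl$  (last char: '$')
  sorted[7] = kkkl$kjllllkjkjkl  (last char: 'l')
  sorted[8] = kkl$kjllllkjkjklk  (last char: 'k')
  sorted[9] = kl$kjllllkjkjklkk  (last char: 'k')
  sorted[10] = klkkkl$kjllllkjkj  (last char: 'j')
  sorted[11] = l$kjllllkjkjklkkk  (last char: 'k')
  sorted[12] = lkjkjklkkkl$kjlll  (last char: 'l')
  sorted[13] = lkkkl$kjllllkjkjk  (last char: 'k')
  sorted[14] = llkjkjklkkkl$kjll  (last char: 'l')
  sorted[15] = lllkjkjklkkkl$kjl  (last char: 'l')
  sorted[16] = llllkjkjklkkkl$kj  (last char: 'j')
Last column: lkkklj$lkkjklkllj
Original string S is at sorted index 6

Answer: lkkklj$lkkjklkllj
6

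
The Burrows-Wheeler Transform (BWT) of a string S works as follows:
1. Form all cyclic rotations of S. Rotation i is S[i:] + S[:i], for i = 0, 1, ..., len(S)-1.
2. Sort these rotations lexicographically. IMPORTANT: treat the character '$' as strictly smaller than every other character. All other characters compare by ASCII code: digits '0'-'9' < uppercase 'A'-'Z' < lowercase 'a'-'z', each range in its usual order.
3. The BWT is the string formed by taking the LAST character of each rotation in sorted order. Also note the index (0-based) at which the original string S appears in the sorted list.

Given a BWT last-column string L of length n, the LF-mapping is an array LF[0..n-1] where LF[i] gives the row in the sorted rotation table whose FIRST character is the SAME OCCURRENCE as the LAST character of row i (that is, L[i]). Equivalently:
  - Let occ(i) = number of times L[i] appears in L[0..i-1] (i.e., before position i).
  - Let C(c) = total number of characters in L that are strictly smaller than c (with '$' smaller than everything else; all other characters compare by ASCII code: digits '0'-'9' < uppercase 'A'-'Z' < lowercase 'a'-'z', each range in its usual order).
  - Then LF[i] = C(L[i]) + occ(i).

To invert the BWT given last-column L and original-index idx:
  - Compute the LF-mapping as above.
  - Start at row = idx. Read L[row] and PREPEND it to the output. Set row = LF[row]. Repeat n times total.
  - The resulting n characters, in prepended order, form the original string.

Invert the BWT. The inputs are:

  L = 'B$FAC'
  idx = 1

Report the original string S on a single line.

Answer: ACFB$

Derivation:
LF mapping: 2 0 4 1 3
Walk LF starting at row 1, prepending L[row]:
  step 1: row=1, L[1]='$', prepend. Next row=LF[1]=0
  step 2: row=0, L[0]='B', prepend. Next row=LF[0]=2
  step 3: row=2, L[2]='F', prepend. Next row=LF[2]=4
  step 4: row=4, L[4]='C', prepend. Next row=LF[4]=3
  step 5: row=3, L[3]='A', prepend. Next row=LF[3]=1
Reversed output: ACFB$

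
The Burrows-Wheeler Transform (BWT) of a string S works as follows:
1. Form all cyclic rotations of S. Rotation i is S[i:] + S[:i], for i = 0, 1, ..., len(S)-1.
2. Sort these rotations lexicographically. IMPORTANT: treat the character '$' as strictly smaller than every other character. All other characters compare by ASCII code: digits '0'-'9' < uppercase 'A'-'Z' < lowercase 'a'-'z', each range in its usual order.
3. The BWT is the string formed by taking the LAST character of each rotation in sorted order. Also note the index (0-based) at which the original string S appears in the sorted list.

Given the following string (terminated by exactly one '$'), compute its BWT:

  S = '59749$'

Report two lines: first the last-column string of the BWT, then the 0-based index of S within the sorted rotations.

All 6 rotations (rotation i = S[i:]+S[:i]):
  rot[0] = 59749$
  rot[1] = 9749$5
  rot[2] = 749$59
  rot[3] = 49$597
  rot[4] = 9$5974
  rot[5] = $59749
Sorted (with $ < everything):
  sorted[0] = $59749  (last char: '9')
  sorted[1] = 49$597  (last char: '7')
  sorted[2] = 59749$  (last char: '$')
  sorted[3] = 749$59  (last char: '9')
  sorted[4] = 9$5974  (last char: '4')
  sorted[5] = 9749$5  (last char: '5')
Last column: 97$945
Original string S is at sorted index 2

Answer: 97$945
2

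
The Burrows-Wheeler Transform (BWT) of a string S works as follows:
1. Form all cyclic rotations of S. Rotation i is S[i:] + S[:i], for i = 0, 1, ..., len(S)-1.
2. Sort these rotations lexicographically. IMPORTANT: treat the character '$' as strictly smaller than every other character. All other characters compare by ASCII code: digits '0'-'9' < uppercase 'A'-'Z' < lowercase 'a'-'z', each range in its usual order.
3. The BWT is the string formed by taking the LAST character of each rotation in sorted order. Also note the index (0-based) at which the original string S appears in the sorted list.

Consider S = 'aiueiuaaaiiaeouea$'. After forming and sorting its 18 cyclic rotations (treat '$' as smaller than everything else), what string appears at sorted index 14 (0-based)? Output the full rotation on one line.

Answer: ouea$aiueiuaaaiiae

Derivation:
All 18 rotations (rotation i = S[i:]+S[:i]):
  rot[0] = aiueiuaaaiiaeouea$
  rot[1] = iueiuaaaiiaeouea$a
  rot[2] = ueiuaaaiiaeouea$ai
  rot[3] = eiuaaaiiaeouea$aiu
  rot[4] = iuaaaiiaeouea$aiue
  rot[5] = uaaaiiaeouea$aiuei
  rot[6] = aaaiiaeouea$aiueiu
  rot[7] = aaiiaeouea$aiueiua
  rot[8] = aiiaeouea$aiueiuaa
  rot[9] = iiaeouea$aiueiuaaa
  rot[10] = iaeouea$aiueiuaaai
  rot[11] = aeouea$aiueiuaaaii
  rot[12] = eouea$aiueiuaaaiia
  rot[13] = ouea$aiueiuaaaiiae
  rot[14] = uea$aiueiuaaaiiaeo
  rot[15] = ea$aiueiuaaaiiaeou
  rot[16] = a$aiueiuaaaiiaeoue
  rot[17] = $aiueiuaaaiiaeouea
Sorted (with $ < everything):
  sorted[0] = $aiueiuaaaiiaeouea
  sorted[1] = a$aiueiuaaaiiaeoue
  sorted[2] = aaaiiaeouea$aiueiu
  sorted[3] = aaiiaeouea$aiueiua
  sorted[4] = aeouea$aiueiuaaaii
  sorted[5] = aiiaeouea$aiueiuaa
  sorted[6] = aiueiuaaaiiaeouea$
  sorted[7] = ea$aiueiuaaaiiaeou
  sorted[8] = eiuaaaiiaeouea$aiu
  sorted[9] = eouea$aiueiuaaaiia
  sorted[10] = iaeouea$aiueiuaaai
  sorted[11] = iiaeouea$aiueiuaaa
  sorted[12] = iuaaaiiaeouea$aiue
  sorted[13] = iueiuaaaiiaeouea$a
  sorted[14] = ouea$aiueiuaaaiiae
  sorted[15] = uaaaiiaeouea$aiuei
  sorted[16] = uea$aiueiuaaaiiaeo
  sorted[17] = ueiuaaaiiaeouea$ai
sorted[14] = ouea$aiueiuaaaiiae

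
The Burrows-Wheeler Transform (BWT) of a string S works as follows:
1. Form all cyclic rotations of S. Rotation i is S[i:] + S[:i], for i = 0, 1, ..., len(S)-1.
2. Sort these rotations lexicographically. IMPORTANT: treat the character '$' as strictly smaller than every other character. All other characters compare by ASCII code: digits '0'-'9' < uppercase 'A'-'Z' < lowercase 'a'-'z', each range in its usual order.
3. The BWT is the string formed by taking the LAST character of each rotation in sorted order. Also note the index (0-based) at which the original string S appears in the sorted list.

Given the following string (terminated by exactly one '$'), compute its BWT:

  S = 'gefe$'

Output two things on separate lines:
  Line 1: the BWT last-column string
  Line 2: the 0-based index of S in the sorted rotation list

Answer: efge$
4

Derivation:
All 5 rotations (rotation i = S[i:]+S[:i]):
  rot[0] = gefe$
  rot[1] = efe$g
  rot[2] = fe$ge
  rot[3] = e$gef
  rot[4] = $gefe
Sorted (with $ < everything):
  sorted[0] = $gefe  (last char: 'e')
  sorted[1] = e$gef  (last char: 'f')
  sorted[2] = efe$g  (last char: 'g')
  sorted[3] = fe$ge  (last char: 'e')
  sorted[4] = gefe$  (last char: '$')
Last column: efge$
Original string S is at sorted index 4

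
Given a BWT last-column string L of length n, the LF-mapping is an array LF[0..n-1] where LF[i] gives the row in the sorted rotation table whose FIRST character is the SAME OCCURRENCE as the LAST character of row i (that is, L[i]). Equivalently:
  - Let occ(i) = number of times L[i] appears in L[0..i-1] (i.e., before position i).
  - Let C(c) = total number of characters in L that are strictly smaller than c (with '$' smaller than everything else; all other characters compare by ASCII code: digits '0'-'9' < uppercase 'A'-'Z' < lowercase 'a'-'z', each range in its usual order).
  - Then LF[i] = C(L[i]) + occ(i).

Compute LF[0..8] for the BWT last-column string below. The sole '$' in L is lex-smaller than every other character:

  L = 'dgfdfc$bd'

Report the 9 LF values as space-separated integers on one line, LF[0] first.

Char counts: '$':1, 'b':1, 'c':1, 'd':3, 'f':2, 'g':1
C (first-col start): C('$')=0, C('b')=1, C('c')=2, C('d')=3, C('f')=6, C('g')=8
L[0]='d': occ=0, LF[0]=C('d')+0=3+0=3
L[1]='g': occ=0, LF[1]=C('g')+0=8+0=8
L[2]='f': occ=0, LF[2]=C('f')+0=6+0=6
L[3]='d': occ=1, LF[3]=C('d')+1=3+1=4
L[4]='f': occ=1, LF[4]=C('f')+1=6+1=7
L[5]='c': occ=0, LF[5]=C('c')+0=2+0=2
L[6]='$': occ=0, LF[6]=C('$')+0=0+0=0
L[7]='b': occ=0, LF[7]=C('b')+0=1+0=1
L[8]='d': occ=2, LF[8]=C('d')+2=3+2=5

Answer: 3 8 6 4 7 2 0 1 5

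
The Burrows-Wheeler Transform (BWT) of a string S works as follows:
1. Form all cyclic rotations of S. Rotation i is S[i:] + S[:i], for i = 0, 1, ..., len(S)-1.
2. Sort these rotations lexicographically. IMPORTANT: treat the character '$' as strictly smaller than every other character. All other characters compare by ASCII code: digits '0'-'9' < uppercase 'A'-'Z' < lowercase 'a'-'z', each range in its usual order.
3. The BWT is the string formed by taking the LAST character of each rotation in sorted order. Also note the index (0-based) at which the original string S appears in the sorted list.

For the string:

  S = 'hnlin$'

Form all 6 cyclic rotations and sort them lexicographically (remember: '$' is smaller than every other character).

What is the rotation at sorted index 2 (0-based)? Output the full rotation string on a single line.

Answer: in$hnl

Derivation:
All 6 rotations (rotation i = S[i:]+S[:i]):
  rot[0] = hnlin$
  rot[1] = nlin$h
  rot[2] = lin$hn
  rot[3] = in$hnl
  rot[4] = n$hnli
  rot[5] = $hnlin
Sorted (with $ < everything):
  sorted[0] = $hnlin
  sorted[1] = hnlin$
  sorted[2] = in$hnl
  sorted[3] = lin$hn
  sorted[4] = n$hnli
  sorted[5] = nlin$h
sorted[2] = in$hnl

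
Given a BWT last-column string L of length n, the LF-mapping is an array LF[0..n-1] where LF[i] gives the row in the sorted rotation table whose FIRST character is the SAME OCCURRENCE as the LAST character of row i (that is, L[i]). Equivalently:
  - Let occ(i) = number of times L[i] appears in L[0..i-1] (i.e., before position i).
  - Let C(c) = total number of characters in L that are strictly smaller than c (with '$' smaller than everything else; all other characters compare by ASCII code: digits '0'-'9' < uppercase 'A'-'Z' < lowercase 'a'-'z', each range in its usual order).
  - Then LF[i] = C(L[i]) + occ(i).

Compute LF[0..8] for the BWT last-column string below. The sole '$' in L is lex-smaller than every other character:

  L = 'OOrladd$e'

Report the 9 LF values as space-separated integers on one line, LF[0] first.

Answer: 1 2 8 7 3 4 5 0 6

Derivation:
Char counts: '$':1, 'O':2, 'a':1, 'd':2, 'e':1, 'l':1, 'r':1
C (first-col start): C('$')=0, C('O')=1, C('a')=3, C('d')=4, C('e')=6, C('l')=7, C('r')=8
L[0]='O': occ=0, LF[0]=C('O')+0=1+0=1
L[1]='O': occ=1, LF[1]=C('O')+1=1+1=2
L[2]='r': occ=0, LF[2]=C('r')+0=8+0=8
L[3]='l': occ=0, LF[3]=C('l')+0=7+0=7
L[4]='a': occ=0, LF[4]=C('a')+0=3+0=3
L[5]='d': occ=0, LF[5]=C('d')+0=4+0=4
L[6]='d': occ=1, LF[6]=C('d')+1=4+1=5
L[7]='$': occ=0, LF[7]=C('$')+0=0+0=0
L[8]='e': occ=0, LF[8]=C('e')+0=6+0=6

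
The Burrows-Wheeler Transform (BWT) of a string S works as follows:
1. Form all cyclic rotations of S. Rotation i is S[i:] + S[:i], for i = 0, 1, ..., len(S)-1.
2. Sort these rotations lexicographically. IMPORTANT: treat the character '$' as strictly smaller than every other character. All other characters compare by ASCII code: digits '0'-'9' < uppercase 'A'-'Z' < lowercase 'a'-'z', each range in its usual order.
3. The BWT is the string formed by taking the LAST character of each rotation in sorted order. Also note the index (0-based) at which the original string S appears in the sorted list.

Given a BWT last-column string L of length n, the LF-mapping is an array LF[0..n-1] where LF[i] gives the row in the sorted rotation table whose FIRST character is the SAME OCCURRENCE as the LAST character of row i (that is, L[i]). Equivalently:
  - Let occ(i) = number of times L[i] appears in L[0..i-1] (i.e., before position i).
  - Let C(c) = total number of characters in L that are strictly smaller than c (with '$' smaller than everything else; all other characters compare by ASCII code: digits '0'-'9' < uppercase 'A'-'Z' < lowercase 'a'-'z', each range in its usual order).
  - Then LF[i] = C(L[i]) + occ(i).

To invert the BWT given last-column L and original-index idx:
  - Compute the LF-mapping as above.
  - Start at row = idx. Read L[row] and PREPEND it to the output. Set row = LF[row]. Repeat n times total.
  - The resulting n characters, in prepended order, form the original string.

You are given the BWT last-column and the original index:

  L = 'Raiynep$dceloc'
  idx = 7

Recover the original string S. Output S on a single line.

LF mapping: 1 2 8 13 10 6 12 0 5 3 7 9 11 4
Walk LF starting at row 7, prepending L[row]:
  step 1: row=7, L[7]='$', prepend. Next row=LF[7]=0
  step 2: row=0, L[0]='R', prepend. Next row=LF[0]=1
  step 3: row=1, L[1]='a', prepend. Next row=LF[1]=2
  step 4: row=2, L[2]='i', prepend. Next row=LF[2]=8
  step 5: row=8, L[8]='d', prepend. Next row=LF[8]=5
  step 6: row=5, L[5]='e', prepend. Next row=LF[5]=6
  step 7: row=6, L[6]='p', prepend. Next row=LF[6]=12
  step 8: row=12, L[12]='o', prepend. Next row=LF[12]=11
  step 9: row=11, L[11]='l', prepend. Next row=LF[11]=9
  step 10: row=9, L[9]='c', prepend. Next row=LF[9]=3
  step 11: row=3, L[3]='y', prepend. Next row=LF[3]=13
  step 12: row=13, L[13]='c', prepend. Next row=LF[13]=4
  step 13: row=4, L[4]='n', prepend. Next row=LF[4]=10
  step 14: row=10, L[10]='e', prepend. Next row=LF[10]=7
Reversed output: encyclopediaR$

Answer: encyclopediaR$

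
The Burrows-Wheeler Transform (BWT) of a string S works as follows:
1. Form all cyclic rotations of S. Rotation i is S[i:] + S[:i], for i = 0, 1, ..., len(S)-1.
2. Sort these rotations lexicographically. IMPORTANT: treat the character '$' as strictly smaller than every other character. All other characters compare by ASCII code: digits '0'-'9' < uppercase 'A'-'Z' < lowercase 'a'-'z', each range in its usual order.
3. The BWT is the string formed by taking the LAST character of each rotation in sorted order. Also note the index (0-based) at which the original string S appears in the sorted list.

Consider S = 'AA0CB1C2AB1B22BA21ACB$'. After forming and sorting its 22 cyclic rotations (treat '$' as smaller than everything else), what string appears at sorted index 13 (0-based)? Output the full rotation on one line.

Answer: ACB$AA0CB1C2AB1B22BA21

Derivation:
All 22 rotations (rotation i = S[i:]+S[:i]):
  rot[0] = AA0CB1C2AB1B22BA21ACB$
  rot[1] = A0CB1C2AB1B22BA21ACB$A
  rot[2] = 0CB1C2AB1B22BA21ACB$AA
  rot[3] = CB1C2AB1B22BA21ACB$AA0
  rot[4] = B1C2AB1B22BA21ACB$AA0C
  rot[5] = 1C2AB1B22BA21ACB$AA0CB
  rot[6] = C2AB1B22BA21ACB$AA0CB1
  rot[7] = 2AB1B22BA21ACB$AA0CB1C
  rot[8] = AB1B22BA21ACB$AA0CB1C2
  rot[9] = B1B22BA21ACB$AA0CB1C2A
  rot[10] = 1B22BA21ACB$AA0CB1C2AB
  rot[11] = B22BA21ACB$AA0CB1C2AB1
  rot[12] = 22BA21ACB$AA0CB1C2AB1B
  rot[13] = 2BA21ACB$AA0CB1C2AB1B2
  rot[14] = BA21ACB$AA0CB1C2AB1B22
  rot[15] = A21ACB$AA0CB1C2AB1B22B
  rot[16] = 21ACB$AA0CB1C2AB1B22BA
  rot[17] = 1ACB$AA0CB1C2AB1B22BA2
  rot[18] = ACB$AA0CB1C2AB1B22BA21
  rot[19] = CB$AA0CB1C2AB1B22BA21A
  rot[20] = B$AA0CB1C2AB1B22BA21AC
  rot[21] = $AA0CB1C2AB1B22BA21ACB
Sorted (with $ < everything):
  sorted[0] = $AA0CB1C2AB1B22BA21ACB
  sorted[1] = 0CB1C2AB1B22BA21ACB$AA
  sorted[2] = 1ACB$AA0CB1C2AB1B22BA2
  sorted[3] = 1B22BA21ACB$AA0CB1C2AB
  sorted[4] = 1C2AB1B22BA21ACB$AA0CB
  sorted[5] = 21ACB$AA0CB1C2AB1B22BA
  sorted[6] = 22BA21ACB$AA0CB1C2AB1B
  sorted[7] = 2AB1B22BA21ACB$AA0CB1C
  sorted[8] = 2BA21ACB$AA0CB1C2AB1B2
  sorted[9] = A0CB1C2AB1B22BA21ACB$A
  sorted[10] = A21ACB$AA0CB1C2AB1B22B
  sorted[11] = AA0CB1C2AB1B22BA21ACB$
  sorted[12] = AB1B22BA21ACB$AA0CB1C2
  sorted[13] = ACB$AA0CB1C2AB1B22BA21
  sorted[14] = B$AA0CB1C2AB1B22BA21AC
  sorted[15] = B1B22BA21ACB$AA0CB1C2A
  sorted[16] = B1C2AB1B22BA21ACB$AA0C
  sorted[17] = B22BA21ACB$AA0CB1C2AB1
  sorted[18] = BA21ACB$AA0CB1C2AB1B22
  sorted[19] = C2AB1B22BA21ACB$AA0CB1
  sorted[20] = CB$AA0CB1C2AB1B22BA21A
  sorted[21] = CB1C2AB1B22BA21ACB$AA0
sorted[13] = ACB$AA0CB1C2AB1B22BA21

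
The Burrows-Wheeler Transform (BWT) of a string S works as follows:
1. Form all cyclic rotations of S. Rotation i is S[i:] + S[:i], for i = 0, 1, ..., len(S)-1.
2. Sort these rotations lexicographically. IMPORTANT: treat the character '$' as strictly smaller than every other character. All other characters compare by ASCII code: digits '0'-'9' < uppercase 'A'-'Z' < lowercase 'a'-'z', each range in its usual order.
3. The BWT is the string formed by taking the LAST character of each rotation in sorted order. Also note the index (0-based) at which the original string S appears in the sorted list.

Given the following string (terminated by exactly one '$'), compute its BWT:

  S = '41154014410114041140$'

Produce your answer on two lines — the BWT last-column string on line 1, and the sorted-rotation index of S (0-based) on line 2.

Answer: 041444404110115140$11
18

Derivation:
All 21 rotations (rotation i = S[i:]+S[:i]):
  rot[0] = 41154014410114041140$
  rot[1] = 1154014410114041140$4
  rot[2] = 154014410114041140$41
  rot[3] = 54014410114041140$411
  rot[4] = 4014410114041140$4115
  rot[5] = 014410114041140$41154
  rot[6] = 14410114041140$411540
  rot[7] = 4410114041140$4115401
  rot[8] = 410114041140$41154014
  rot[9] = 10114041140$411540144
  rot[10] = 0114041140$4115401441
  rot[11] = 114041140$41154014410
  rot[12] = 14041140$411540144101
  rot[13] = 4041140$4115401441011
  rot[14] = 041140$41154014410114
  rot[15] = 41140$411540144101140
  rot[16] = 1140$4115401441011404
  rot[17] = 140$41154014410114041
  rot[18] = 40$411540144101140411
  rot[19] = 0$4115401441011404114
  rot[20] = $41154014410114041140
Sorted (with $ < everything):
  sorted[0] = $41154014410114041140  (last char: '0')
  sorted[1] = 0$4115401441011404114  (last char: '4')
  sorted[2] = 0114041140$4115401441  (last char: '1')
  sorted[3] = 014410114041140$41154  (last char: '4')
  sorted[4] = 041140$41154014410114  (last char: '4')
  sorted[5] = 10114041140$411540144  (last char: '4')
  sorted[6] = 1140$4115401441011404  (last char: '4')
  sorted[7] = 114041140$41154014410  (last char: '0')
  sorted[8] = 1154014410114041140$4  (last char: '4')
  sorted[9] = 140$41154014410114041  (last char: '1')
  sorted[10] = 14041140$411540144101  (last char: '1')
  sorted[11] = 14410114041140$411540  (last char: '0')
  sorted[12] = 154014410114041140$41  (last char: '1')
  sorted[13] = 40$411540144101140411  (last char: '1')
  sorted[14] = 4014410114041140$4115  (last char: '5')
  sorted[15] = 4041140$4115401441011  (last char: '1')
  sorted[16] = 410114041140$41154014  (last char: '4')
  sorted[17] = 41140$411540144101140  (last char: '0')
  sorted[18] = 41154014410114041140$  (last char: '$')
  sorted[19] = 4410114041140$4115401  (last char: '1')
  sorted[20] = 54014410114041140$411  (last char: '1')
Last column: 041444404110115140$11
Original string S is at sorted index 18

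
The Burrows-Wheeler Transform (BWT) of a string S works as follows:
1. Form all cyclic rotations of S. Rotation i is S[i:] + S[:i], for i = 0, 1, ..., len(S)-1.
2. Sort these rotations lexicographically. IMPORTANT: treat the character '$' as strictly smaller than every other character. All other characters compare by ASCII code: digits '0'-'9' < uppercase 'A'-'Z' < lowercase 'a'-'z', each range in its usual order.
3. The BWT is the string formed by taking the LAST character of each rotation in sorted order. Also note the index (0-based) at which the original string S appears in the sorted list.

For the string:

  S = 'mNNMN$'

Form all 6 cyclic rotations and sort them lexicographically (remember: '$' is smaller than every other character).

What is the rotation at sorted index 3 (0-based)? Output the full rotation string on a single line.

All 6 rotations (rotation i = S[i:]+S[:i]):
  rot[0] = mNNMN$
  rot[1] = NNMN$m
  rot[2] = NMN$mN
  rot[3] = MN$mNN
  rot[4] = N$mNNM
  rot[5] = $mNNMN
Sorted (with $ < everything):
  sorted[0] = $mNNMN
  sorted[1] = MN$mNN
  sorted[2] = N$mNNM
  sorted[3] = NMN$mN
  sorted[4] = NNMN$m
  sorted[5] = mNNMN$
sorted[3] = NMN$mN

Answer: NMN$mN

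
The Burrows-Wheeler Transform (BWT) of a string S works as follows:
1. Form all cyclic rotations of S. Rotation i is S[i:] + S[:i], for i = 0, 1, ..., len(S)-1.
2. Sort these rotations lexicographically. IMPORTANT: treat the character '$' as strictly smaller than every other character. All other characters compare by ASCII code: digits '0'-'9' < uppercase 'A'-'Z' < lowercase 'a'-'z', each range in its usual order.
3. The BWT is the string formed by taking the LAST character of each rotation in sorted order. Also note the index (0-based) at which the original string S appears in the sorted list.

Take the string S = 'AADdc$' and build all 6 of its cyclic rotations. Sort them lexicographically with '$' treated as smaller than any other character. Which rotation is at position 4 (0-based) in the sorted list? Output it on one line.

All 6 rotations (rotation i = S[i:]+S[:i]):
  rot[0] = AADdc$
  rot[1] = ADdc$A
  rot[2] = Ddc$AA
  rot[3] = dc$AAD
  rot[4] = c$AADd
  rot[5] = $AADdc
Sorted (with $ < everything):
  sorted[0] = $AADdc
  sorted[1] = AADdc$
  sorted[2] = ADdc$A
  sorted[3] = Ddc$AA
  sorted[4] = c$AADd
  sorted[5] = dc$AAD
sorted[4] = c$AADd

Answer: c$AADd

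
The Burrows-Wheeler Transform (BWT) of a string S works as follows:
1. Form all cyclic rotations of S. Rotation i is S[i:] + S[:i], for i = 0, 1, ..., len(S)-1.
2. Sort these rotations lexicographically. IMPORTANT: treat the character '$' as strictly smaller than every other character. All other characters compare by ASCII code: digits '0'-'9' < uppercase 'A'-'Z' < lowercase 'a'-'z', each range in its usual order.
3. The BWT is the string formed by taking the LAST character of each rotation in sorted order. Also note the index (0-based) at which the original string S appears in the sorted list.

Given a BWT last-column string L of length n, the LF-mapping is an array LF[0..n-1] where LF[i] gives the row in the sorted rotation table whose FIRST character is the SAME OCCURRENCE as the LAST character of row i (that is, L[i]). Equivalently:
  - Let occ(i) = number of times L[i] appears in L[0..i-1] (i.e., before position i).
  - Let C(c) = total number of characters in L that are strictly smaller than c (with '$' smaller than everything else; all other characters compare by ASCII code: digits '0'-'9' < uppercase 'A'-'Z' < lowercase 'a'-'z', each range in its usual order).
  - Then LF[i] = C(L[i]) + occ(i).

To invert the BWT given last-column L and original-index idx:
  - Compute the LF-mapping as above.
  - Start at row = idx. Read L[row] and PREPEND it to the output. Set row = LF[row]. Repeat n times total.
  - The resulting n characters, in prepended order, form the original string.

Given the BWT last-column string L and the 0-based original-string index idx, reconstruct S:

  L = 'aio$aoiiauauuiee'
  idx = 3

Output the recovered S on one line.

Answer: aieuoeuoaaiuiia$

Derivation:
LF mapping: 1 7 11 0 2 12 8 9 3 13 4 14 15 10 5 6
Walk LF starting at row 3, prepending L[row]:
  step 1: row=3, L[3]='$', prepend. Next row=LF[3]=0
  step 2: row=0, L[0]='a', prepend. Next row=LF[0]=1
  step 3: row=1, L[1]='i', prepend. Next row=LF[1]=7
  step 4: row=7, L[7]='i', prepend. Next row=LF[7]=9
  step 5: row=9, L[9]='u', prepend. Next row=LF[9]=13
  step 6: row=13, L[13]='i', prepend. Next row=LF[13]=10
  step 7: row=10, L[10]='a', prepend. Next row=LF[10]=4
  step 8: row=4, L[4]='a', prepend. Next row=LF[4]=2
  step 9: row=2, L[2]='o', prepend. Next row=LF[2]=11
  step 10: row=11, L[11]='u', prepend. Next row=LF[11]=14
  step 11: row=14, L[14]='e', prepend. Next row=LF[14]=5
  step 12: row=5, L[5]='o', prepend. Next row=LF[5]=12
  step 13: row=12, L[12]='u', prepend. Next row=LF[12]=15
  step 14: row=15, L[15]='e', prepend. Next row=LF[15]=6
  step 15: row=6, L[6]='i', prepend. Next row=LF[6]=8
  step 16: row=8, L[8]='a', prepend. Next row=LF[8]=3
Reversed output: aieuoeuoaaiuiia$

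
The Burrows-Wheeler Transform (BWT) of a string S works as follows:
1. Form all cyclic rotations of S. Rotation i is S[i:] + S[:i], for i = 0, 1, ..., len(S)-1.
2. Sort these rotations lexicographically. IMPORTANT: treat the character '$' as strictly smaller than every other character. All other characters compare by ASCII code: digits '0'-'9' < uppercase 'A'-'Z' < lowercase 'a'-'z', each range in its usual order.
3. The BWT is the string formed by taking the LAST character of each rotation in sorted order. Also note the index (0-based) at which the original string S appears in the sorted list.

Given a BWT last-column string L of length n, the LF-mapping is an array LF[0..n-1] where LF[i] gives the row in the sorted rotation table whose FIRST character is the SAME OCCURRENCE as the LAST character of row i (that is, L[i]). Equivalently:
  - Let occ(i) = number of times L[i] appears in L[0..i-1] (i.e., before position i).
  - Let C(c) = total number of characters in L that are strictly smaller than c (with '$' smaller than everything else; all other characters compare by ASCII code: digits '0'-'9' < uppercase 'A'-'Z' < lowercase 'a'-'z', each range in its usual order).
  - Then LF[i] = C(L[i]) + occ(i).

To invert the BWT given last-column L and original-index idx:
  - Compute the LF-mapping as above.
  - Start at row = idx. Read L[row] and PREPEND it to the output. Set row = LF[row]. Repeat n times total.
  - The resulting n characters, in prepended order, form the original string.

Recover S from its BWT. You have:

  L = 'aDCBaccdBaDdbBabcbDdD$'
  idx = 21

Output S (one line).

LF mapping: 9 5 4 1 10 16 17 19 2 11 6 20 13 3 12 14 18 15 7 21 8 0
Walk LF starting at row 21, prepending L[row]:
  step 1: row=21, L[21]='$', prepend. Next row=LF[21]=0
  step 2: row=0, L[0]='a', prepend. Next row=LF[0]=9
  step 3: row=9, L[9]='a', prepend. Next row=LF[9]=11
  step 4: row=11, L[11]='d', prepend. Next row=LF[11]=20
  step 5: row=20, L[20]='D', prepend. Next row=LF[20]=8
  step 6: row=8, L[8]='B', prepend. Next row=LF[8]=2
  step 7: row=2, L[2]='C', prepend. Next row=LF[2]=4
  step 8: row=4, L[4]='a', prepend. Next row=LF[4]=10
  step 9: row=10, L[10]='D', prepend. Next row=LF[10]=6
  step 10: row=6, L[6]='c', prepend. Next row=LF[6]=17
  step 11: row=17, L[17]='b', prepend. Next row=LF[17]=15
  step 12: row=15, L[15]='b', prepend. Next row=LF[15]=14
  step 13: row=14, L[14]='a', prepend. Next row=LF[14]=12
  step 14: row=12, L[12]='b', prepend. Next row=LF[12]=13
  step 15: row=13, L[13]='B', prepend. Next row=LF[13]=3
  step 16: row=3, L[3]='B', prepend. Next row=LF[3]=1
  step 17: row=1, L[1]='D', prepend. Next row=LF[1]=5
  step 18: row=5, L[5]='c', prepend. Next row=LF[5]=16
  step 19: row=16, L[16]='c', prepend. Next row=LF[16]=18
  step 20: row=18, L[18]='D', prepend. Next row=LF[18]=7
  step 21: row=7, L[7]='d', prepend. Next row=LF[7]=19
  step 22: row=19, L[19]='d', prepend. Next row=LF[19]=21
Reversed output: ddDccDBBbabbcDaCBDdaa$

Answer: ddDccDBBbabbcDaCBDdaa$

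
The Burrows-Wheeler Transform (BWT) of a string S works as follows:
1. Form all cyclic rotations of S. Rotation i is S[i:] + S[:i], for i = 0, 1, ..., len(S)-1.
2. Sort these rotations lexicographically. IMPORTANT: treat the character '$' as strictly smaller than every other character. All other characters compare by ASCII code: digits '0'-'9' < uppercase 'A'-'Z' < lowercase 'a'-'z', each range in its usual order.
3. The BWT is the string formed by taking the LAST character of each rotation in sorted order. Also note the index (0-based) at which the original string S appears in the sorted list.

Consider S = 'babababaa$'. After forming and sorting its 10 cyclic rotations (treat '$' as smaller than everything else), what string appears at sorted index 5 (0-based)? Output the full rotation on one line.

Answer: abababaa$b

Derivation:
All 10 rotations (rotation i = S[i:]+S[:i]):
  rot[0] = babababaa$
  rot[1] = abababaa$b
  rot[2] = bababaa$ba
  rot[3] = ababaa$bab
  rot[4] = babaa$baba
  rot[5] = abaa$babab
  rot[6] = baa$bababa
  rot[7] = aa$bababab
  rot[8] = a$babababa
  rot[9] = $babababaa
Sorted (with $ < everything):
  sorted[0] = $babababaa
  sorted[1] = a$babababa
  sorted[2] = aa$bababab
  sorted[3] = abaa$babab
  sorted[4] = ababaa$bab
  sorted[5] = abababaa$b
  sorted[6] = baa$bababa
  sorted[7] = babaa$baba
  sorted[8] = bababaa$ba
  sorted[9] = babababaa$
sorted[5] = abababaa$b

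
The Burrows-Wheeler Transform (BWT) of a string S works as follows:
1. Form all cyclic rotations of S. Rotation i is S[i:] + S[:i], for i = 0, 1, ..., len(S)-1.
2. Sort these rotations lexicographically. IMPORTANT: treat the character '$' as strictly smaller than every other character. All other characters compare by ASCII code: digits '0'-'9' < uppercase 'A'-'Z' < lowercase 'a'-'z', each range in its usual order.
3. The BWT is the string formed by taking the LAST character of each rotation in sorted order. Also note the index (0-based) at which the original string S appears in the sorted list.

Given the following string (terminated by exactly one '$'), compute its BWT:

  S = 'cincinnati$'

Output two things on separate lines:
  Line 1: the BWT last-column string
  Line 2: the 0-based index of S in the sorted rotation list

All 11 rotations (rotation i = S[i:]+S[:i]):
  rot[0] = cincinnati$
  rot[1] = incinnati$c
  rot[2] = ncinnati$ci
  rot[3] = cinnati$cin
  rot[4] = innati$cinc
  rot[5] = nnati$cinci
  rot[6] = nati$cincin
  rot[7] = ati$cincinn
  rot[8] = ti$cincinna
  rot[9] = i$cincinnat
  rot[10] = $cincinnati
Sorted (with $ < everything):
  sorted[0] = $cincinnati  (last char: 'i')
  sorted[1] = ati$cincinn  (last char: 'n')
  sorted[2] = cincinnati$  (last char: '$')
  sorted[3] = cinnati$cin  (last char: 'n')
  sorted[4] = i$cincinnat  (last char: 't')
  sorted[5] = incinnati$c  (last char: 'c')
  sorted[6] = innati$cinc  (last char: 'c')
  sorted[7] = nati$cincin  (last char: 'n')
  sorted[8] = ncinnati$ci  (last char: 'i')
  sorted[9] = nnati$cinci  (last char: 'i')
  sorted[10] = ti$cincinna  (last char: 'a')
Last column: in$ntccniia
Original string S is at sorted index 2

Answer: in$ntccniia
2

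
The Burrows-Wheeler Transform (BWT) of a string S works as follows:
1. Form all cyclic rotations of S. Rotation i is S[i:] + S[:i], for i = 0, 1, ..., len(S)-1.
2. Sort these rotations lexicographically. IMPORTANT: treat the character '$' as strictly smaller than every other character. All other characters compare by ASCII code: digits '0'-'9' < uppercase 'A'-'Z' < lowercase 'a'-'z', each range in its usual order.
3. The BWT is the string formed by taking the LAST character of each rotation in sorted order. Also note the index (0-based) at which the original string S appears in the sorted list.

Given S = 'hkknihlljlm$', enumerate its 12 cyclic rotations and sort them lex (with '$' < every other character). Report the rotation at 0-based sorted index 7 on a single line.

All 12 rotations (rotation i = S[i:]+S[:i]):
  rot[0] = hkknihlljlm$
  rot[1] = kknihlljlm$h
  rot[2] = knihlljlm$hk
  rot[3] = nihlljlm$hkk
  rot[4] = ihlljlm$hkkn
  rot[5] = hlljlm$hkkni
  rot[6] = lljlm$hkknih
  rot[7] = ljlm$hkknihl
  rot[8] = jlm$hkknihll
  rot[9] = lm$hkknihllj
  rot[10] = m$hkknihlljl
  rot[11] = $hkknihlljlm
Sorted (with $ < everything):
  sorted[0] = $hkknihlljlm
  sorted[1] = hkknihlljlm$
  sorted[2] = hlljlm$hkkni
  sorted[3] = ihlljlm$hkkn
  sorted[4] = jlm$hkknihll
  sorted[5] = kknihlljlm$h
  sorted[6] = knihlljlm$hk
  sorted[7] = ljlm$hkknihl
  sorted[8] = lljlm$hkknih
  sorted[9] = lm$hkknihllj
  sorted[10] = m$hkknihlljl
  sorted[11] = nihlljlm$hkk
sorted[7] = ljlm$hkknihl

Answer: ljlm$hkknihl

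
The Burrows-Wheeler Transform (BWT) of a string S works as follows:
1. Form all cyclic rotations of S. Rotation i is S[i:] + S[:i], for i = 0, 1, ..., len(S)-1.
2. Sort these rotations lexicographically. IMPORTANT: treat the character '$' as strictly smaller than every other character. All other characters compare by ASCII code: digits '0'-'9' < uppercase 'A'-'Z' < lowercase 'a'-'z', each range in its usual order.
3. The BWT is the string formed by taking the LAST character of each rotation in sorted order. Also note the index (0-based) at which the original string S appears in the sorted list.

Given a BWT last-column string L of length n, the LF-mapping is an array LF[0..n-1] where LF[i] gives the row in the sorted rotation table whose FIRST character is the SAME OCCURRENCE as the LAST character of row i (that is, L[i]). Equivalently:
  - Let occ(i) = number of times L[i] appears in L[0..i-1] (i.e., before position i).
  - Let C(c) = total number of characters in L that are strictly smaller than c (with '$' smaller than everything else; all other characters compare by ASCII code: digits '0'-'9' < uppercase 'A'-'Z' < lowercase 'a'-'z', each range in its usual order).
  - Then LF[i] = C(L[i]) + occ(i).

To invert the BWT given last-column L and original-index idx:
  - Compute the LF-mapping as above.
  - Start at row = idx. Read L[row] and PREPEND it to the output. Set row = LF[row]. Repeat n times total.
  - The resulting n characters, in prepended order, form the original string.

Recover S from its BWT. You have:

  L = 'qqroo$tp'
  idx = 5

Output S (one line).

Answer: qoptroq$

Derivation:
LF mapping: 4 5 6 1 2 0 7 3
Walk LF starting at row 5, prepending L[row]:
  step 1: row=5, L[5]='$', prepend. Next row=LF[5]=0
  step 2: row=0, L[0]='q', prepend. Next row=LF[0]=4
  step 3: row=4, L[4]='o', prepend. Next row=LF[4]=2
  step 4: row=2, L[2]='r', prepend. Next row=LF[2]=6
  step 5: row=6, L[6]='t', prepend. Next row=LF[6]=7
  step 6: row=7, L[7]='p', prepend. Next row=LF[7]=3
  step 7: row=3, L[3]='o', prepend. Next row=LF[3]=1
  step 8: row=1, L[1]='q', prepend. Next row=LF[1]=5
Reversed output: qoptroq$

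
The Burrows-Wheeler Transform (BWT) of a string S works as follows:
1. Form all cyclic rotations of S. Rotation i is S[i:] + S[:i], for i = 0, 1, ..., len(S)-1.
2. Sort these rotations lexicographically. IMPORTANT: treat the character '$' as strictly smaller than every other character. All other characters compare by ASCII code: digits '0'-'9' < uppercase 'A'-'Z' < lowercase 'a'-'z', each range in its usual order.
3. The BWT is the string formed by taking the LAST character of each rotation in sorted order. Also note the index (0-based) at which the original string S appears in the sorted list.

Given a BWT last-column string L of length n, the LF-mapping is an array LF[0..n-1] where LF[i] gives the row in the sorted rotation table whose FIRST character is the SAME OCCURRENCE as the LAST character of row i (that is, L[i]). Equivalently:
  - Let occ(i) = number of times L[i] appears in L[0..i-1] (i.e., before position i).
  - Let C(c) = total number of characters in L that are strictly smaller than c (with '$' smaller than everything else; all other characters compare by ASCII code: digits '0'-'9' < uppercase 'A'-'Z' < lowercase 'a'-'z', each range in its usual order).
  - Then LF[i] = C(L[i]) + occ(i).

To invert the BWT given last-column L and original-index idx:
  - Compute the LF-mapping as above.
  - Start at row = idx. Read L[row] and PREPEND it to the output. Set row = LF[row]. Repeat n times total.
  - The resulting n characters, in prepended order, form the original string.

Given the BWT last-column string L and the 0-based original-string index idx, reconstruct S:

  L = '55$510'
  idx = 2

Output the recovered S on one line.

LF mapping: 3 4 0 5 2 1
Walk LF starting at row 2, prepending L[row]:
  step 1: row=2, L[2]='$', prepend. Next row=LF[2]=0
  step 2: row=0, L[0]='5', prepend. Next row=LF[0]=3
  step 3: row=3, L[3]='5', prepend. Next row=LF[3]=5
  step 4: row=5, L[5]='0', prepend. Next row=LF[5]=1
  step 5: row=1, L[1]='5', prepend. Next row=LF[1]=4
  step 6: row=4, L[4]='1', prepend. Next row=LF[4]=2
Reversed output: 15055$

Answer: 15055$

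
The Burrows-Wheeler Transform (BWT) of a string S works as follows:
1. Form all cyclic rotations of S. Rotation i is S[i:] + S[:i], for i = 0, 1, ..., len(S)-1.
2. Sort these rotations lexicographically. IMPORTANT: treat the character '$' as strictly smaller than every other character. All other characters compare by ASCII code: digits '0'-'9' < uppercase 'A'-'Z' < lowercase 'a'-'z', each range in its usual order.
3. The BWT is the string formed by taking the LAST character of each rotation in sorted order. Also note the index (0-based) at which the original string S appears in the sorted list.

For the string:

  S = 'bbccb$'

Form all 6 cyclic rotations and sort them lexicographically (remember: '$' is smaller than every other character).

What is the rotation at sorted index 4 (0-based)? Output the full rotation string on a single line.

Answer: cb$bbc

Derivation:
All 6 rotations (rotation i = S[i:]+S[:i]):
  rot[0] = bbccb$
  rot[1] = bccb$b
  rot[2] = ccb$bb
  rot[3] = cb$bbc
  rot[4] = b$bbcc
  rot[5] = $bbccb
Sorted (with $ < everything):
  sorted[0] = $bbccb
  sorted[1] = b$bbcc
  sorted[2] = bbccb$
  sorted[3] = bccb$b
  sorted[4] = cb$bbc
  sorted[5] = ccb$bb
sorted[4] = cb$bbc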